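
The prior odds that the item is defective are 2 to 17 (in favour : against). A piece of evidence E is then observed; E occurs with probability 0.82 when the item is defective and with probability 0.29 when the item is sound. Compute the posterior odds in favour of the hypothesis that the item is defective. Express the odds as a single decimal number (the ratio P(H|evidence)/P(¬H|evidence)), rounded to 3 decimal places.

Prior odds = 2/17 = 0.11765. In log-odds, ln(0.11765) = -2.1401.
Add log likelihood ratio: ln(2.8276) = 1.0394.
Posterior log-odds = -1.1006, so posterior odds = exp(-1.1006) = 0.33266.

Posterior odds ≈ 0.333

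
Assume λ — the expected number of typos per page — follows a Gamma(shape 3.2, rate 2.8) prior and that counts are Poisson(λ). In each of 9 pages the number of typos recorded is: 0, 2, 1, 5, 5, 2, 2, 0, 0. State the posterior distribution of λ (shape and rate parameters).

The Poisson likelihood adds the total count to the shape and the number of exposure periods to the rate. Here ∑xᵢ = 17 and n = 9, so shape 3.2→20.2 and rate 2.8→11.8.

Posterior: Gamma(shape=20.2, rate=11.8)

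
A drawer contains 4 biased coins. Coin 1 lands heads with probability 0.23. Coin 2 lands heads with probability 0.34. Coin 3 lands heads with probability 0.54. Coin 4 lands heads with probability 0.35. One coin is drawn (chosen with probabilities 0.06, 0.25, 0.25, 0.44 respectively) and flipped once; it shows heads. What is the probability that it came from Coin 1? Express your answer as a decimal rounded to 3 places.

Tabulate prior·likelihood by source: [1] prior 0.06, lik 0.23, product 0.01380; [2] prior 0.25, lik 0.34, product 0.08500; [3] prior 0.25, lik 0.54, product 0.1350; [4] prior 0.44, lik 0.35, product 0.1540.
Normalizing constant = 0.38780; the posterior for Coin 1 is its product over the sum, 0.01380/0.38780 = 0.036.

Posterior probability ≈ 0.036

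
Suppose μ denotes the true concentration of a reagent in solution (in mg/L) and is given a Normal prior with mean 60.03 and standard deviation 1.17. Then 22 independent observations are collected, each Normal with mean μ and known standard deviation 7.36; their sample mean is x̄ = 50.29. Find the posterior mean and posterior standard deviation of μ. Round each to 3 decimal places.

Posterior mean ≈ 56.550; posterior SD ≈ 0.938

Prior precision 1/τ₀² = 1/1.17² = 0.730514; data precision n/σ² = 22/7.36² = 0.406132.
Posterior precision = 0.730514 + 0.406132 = 1.13665, giving posterior SD = 1/√1.13665 = 0.938.
Posterior mean = (0.730514·60.03 + 0.406132·50.29) / 1.13665 = 56.550.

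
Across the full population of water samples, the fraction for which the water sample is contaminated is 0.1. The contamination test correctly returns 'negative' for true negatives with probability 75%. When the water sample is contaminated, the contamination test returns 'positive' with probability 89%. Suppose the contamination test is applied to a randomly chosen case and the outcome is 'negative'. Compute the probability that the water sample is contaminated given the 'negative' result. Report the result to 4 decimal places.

P(H | E) ≈ 0.0160

Write H for 'the water sample is contaminated'. Prior odds H:¬H = 0.1/0.9 = 0.11111. For the 'negative' outcome, the likelihood ratio is 0.11/0.75 = 0.14667.
Posterior odds = 0.11111 × 0.14667 = 0.016296, so P(H|E) = 0.016296/(1+0.016296) = 0.0160.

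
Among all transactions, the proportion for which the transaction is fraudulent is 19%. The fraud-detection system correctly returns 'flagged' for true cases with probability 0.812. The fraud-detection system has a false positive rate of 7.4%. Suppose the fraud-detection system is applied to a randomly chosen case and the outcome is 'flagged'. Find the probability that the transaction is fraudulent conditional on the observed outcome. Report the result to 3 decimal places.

Let H be the event that the transaction is fraudulent. P(H) = 0.19, so P(¬H) = 0.81. With E the 'flagged' result, P(E|H) = 0.812 and P(E|¬H) = 0.074.
P(E) = 0.812·0.19 + 0.074·0.81 = 0.15428 + 0.059940 = 0.21422.
By Bayes' theorem, P(H|E) = 0.15428 / 0.21422 = 0.720.

P(H | E) ≈ 0.720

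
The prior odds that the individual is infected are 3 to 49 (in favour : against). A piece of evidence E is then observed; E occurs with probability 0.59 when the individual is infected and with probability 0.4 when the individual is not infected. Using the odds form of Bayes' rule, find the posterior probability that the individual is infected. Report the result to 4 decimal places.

Posterior probability ≈ 0.0828

Prior odds = 3/49 = 0.061224.
Likelihood ratio for E = 0.59/0.4 = 1.4750.
Posterior odds = prior odds × LR = 0.090306.
Posterior probability = odds/(1+odds) = 0.090306/1.0903 = 0.0828.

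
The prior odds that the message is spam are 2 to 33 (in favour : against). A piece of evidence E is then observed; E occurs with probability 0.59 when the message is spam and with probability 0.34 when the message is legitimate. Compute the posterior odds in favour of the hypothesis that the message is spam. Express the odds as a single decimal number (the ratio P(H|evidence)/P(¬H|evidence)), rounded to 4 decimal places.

Prior odds = 2/33 = 0.060606.
Likelihood ratio for E = 0.59/0.34 = 1.7353.
Posterior odds = prior odds × LR = 0.10517.

Posterior odds ≈ 0.1052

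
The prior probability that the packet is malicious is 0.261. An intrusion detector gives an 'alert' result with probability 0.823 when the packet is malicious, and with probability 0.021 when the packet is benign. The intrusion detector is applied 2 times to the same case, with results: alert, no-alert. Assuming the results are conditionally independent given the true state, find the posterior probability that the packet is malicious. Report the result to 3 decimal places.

Posterior P(H) ≈ 0.714

With H the event that the packet is malicious, the joint likelihood of the observed sequence is P(data|H) = 0.823·0.177 = 0.14567 and P(data|¬H) = 0.021·0.979 = 0.020559.
Bayes: P(H|data) = 0.261·0.14567 / (0.261·0.14567 + 0.739·0.020559) = 0.038020/0.053213 = 0.7145.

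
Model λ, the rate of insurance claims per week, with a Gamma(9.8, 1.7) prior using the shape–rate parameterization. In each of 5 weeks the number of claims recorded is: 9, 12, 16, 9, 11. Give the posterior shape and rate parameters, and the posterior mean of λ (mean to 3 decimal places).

Posterior: Gamma(shape=66.8, rate=6.7); mean ≈ 9.970

The Poisson likelihood adds the total count to the shape and the number of exposure periods to the rate. Here ∑xᵢ = 57 and n = 5, so shape 9.8→66.8 and rate 1.7→6.7.
Posterior mean = shape/rate = 66.8/6.7 = 9.970.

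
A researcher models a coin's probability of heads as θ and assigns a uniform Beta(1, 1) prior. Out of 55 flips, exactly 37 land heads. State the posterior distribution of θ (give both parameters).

Posterior: Beta(38, 19)

The binomial likelihood is conjugate to the Beta prior: with 37 successes and 18 failures, the posterior is Beta(1+37, 1+18) = Beta(38, 19).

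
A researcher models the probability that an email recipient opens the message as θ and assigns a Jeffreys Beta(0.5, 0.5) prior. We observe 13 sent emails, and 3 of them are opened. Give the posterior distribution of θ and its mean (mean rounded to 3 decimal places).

The binomial likelihood is conjugate to the Beta prior: with 3 successes and 10 failures, the posterior is Beta(0.5+3, 0.5+10) = Beta(3.5, 10.5).
Posterior mean = α/(α+β) = 3.5/14 = 0.250.

Posterior: Beta(3.5, 10.5); mean ≈ 0.250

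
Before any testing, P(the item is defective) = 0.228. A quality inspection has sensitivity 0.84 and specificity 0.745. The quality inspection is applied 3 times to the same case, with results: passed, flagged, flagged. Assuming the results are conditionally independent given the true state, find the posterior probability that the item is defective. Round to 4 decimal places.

Let H be the event that the item is defective; start with P(H) = 0.228. P('flagged'|H) = 0.84, P('flagged'|¬H) = 0.255.
Update on result 1 ('passed'): P(H) ← 0.16·0.2280 / (0.16·0.2280 + 0.745·0.7720) = 0.036480/0.61162 = 0.0596.
Update on result 2 ('flagged'): P(H) ← 0.84·0.0596 / (0.84·0.0596 + 0.255·0.9404) = 0.050102/0.28989 = 0.1728.
Update on result 3 ('flagged'): P(H) ← 0.84·0.1728 / (0.84·0.1728 + 0.255·0.8272) = 0.14518/0.35610 = 0.4077.

Posterior P(H) ≈ 0.4077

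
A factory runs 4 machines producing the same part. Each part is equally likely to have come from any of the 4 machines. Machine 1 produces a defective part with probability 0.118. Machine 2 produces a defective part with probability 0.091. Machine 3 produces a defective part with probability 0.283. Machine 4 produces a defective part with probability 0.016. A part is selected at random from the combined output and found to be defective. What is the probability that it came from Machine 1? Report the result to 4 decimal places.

P(defective|M1) = 0.118; P(defective|M2) = 0.091; P(defective|M3) = 0.283; P(defective|M4) = 0.016.
Prior × likelihood for each source: 0.25·0.118=0.02950, 0.25·0.091=0.02275, 0.25·0.283=0.07075, 0.25·0.016=0.004000. Summing gives P(defective) = 0.12700.
P(Machine 1 | defective) = 0.02950 / 0.12700 = 0.2323.

Posterior probability ≈ 0.2323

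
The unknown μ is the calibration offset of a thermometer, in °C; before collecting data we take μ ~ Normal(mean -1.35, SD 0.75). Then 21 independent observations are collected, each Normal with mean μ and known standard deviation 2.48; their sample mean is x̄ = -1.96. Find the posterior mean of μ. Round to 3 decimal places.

With known σ, the Normal prior is conjugate. Weight on the data is w = (n/σ²)/(n/σ² + 1/τ₀²) = 3.41441/(3.41441+1.77778) = 0.65761.
Posterior mean = w·x̄ + (1−w)·μ₀ = 0.65761·-1.96 + 0.34239·-1.35 = -1.751.

Posterior mean ≈ -1.751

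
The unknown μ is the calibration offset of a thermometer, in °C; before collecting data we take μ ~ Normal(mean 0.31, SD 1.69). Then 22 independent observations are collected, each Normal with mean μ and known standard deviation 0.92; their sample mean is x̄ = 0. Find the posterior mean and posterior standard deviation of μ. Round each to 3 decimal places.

Posterior mean ≈ 0.004; posterior SD ≈ 0.195

With known σ, the Normal prior is conjugate. Weight on the data is w = (n/σ²)/(n/σ² + 1/τ₀²) = 25.9924/(25.9924+0.350128) = 0.98671.
Posterior mean = w·x̄ + (1−w)·μ₀ = 0.98671·0 + 0.013291·0.31 = 0.004. Posterior variance = 1/(25.9924+0.350128) = 0.0379614, so SD = 0.195.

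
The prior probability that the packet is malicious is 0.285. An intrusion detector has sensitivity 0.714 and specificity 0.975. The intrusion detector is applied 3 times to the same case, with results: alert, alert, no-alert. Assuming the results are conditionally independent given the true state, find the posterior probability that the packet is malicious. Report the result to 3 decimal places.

Let H be the event that the packet is malicious; start with P(H) = 0.285. P('alert'|H) = 0.714, P('alert'|¬H) = 0.025.
Update on result 1 ('alert'): P(H) ← 0.714·0.2850 / (0.714·0.2850 + 0.025·0.7150) = 0.20349/0.22136 = 0.9193.
Update on result 2 ('alert'): P(H) ← 0.714·0.9193 / (0.714·0.9193 + 0.025·0.0807) = 0.65635/0.65836 = 0.9969.
Update on result 3 ('no-alert'): P(H) ← 0.286·0.9969 / (0.286·0.9969 + 0.975·0.0031) = 0.28512/0.28811 = 0.9896.

Posterior P(H) ≈ 0.990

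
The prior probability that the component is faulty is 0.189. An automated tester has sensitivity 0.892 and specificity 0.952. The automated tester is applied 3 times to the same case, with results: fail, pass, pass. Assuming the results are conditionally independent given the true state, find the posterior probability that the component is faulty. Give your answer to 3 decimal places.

With H the event that the component is faulty, the joint likelihood of the observed sequence is P(data|H) = 0.892·0.108·0.108 = 0.010404 and P(data|¬H) = 0.048·0.952·0.952 = 0.043503.
Bayes: P(H|data) = 0.189·0.010404 / (0.189·0.010404 + 0.811·0.043503) = 0.0019664/0.037247 = 0.0528.

Posterior P(H) ≈ 0.053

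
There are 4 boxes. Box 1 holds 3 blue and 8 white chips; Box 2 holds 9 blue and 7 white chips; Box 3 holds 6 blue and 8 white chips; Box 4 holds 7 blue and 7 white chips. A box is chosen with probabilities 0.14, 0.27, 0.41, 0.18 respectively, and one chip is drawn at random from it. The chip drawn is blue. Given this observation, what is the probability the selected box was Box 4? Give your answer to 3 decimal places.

Posterior probability ≈ 0.197

P(blue|Box 1) = 0.2727; P(blue|Box 2) = 0.5625; P(blue|Box 3) = 0.4286; P(blue|Box 4) = 0.5.
Prior × likelihood for each source: 0.14·0.2727=0.03818, 0.27·0.5625=0.1519, 0.41·0.4286=0.1757, 0.18·0.5=0.09000. Summing gives P(blue) = 0.45577.
P(Box 4 | blue) = 0.09000 / 0.45577 = 0.197.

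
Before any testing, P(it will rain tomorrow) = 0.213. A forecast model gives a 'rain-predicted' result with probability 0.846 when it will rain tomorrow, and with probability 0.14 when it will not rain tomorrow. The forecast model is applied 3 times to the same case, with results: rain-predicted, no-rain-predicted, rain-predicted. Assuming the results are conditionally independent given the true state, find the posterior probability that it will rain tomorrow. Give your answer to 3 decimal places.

With H the event that it will rain tomorrow, the joint likelihood of the observed sequence is P(data|H) = 0.846·0.154·0.846 = 0.11022 and P(data|¬H) = 0.14·0.86·0.14 = 0.016856.
Bayes: P(H|data) = 0.213·0.11022 / (0.213·0.11022 + 0.787·0.016856) = 0.023477/0.036743 = 0.6390.

Posterior P(H) ≈ 0.639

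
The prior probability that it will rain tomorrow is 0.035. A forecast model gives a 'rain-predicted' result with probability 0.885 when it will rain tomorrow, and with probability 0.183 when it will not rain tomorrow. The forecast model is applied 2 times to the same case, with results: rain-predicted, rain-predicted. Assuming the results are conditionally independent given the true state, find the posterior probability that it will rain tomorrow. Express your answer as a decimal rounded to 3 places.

With H the event that it will rain tomorrow, the joint likelihood of the observed sequence is P(data|H) = 0.885·0.885 = 0.78323 and P(data|¬H) = 0.183·0.183 = 0.033489.
Bayes: P(H|data) = 0.035·0.78323 / (0.035·0.78323 + 0.965·0.033489) = 0.027413/0.059730 = 0.4589.

Posterior P(H) ≈ 0.459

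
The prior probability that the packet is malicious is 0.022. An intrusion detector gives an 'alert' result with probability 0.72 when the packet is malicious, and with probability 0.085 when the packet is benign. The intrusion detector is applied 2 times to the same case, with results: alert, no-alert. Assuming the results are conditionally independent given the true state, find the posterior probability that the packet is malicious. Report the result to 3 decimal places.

Posterior P(H) ≈ 0.055

Let H be the event that the packet is malicious; start with P(H) = 0.022. P('alert'|H) = 0.72, P('alert'|¬H) = 0.085.
Update on result 1 ('alert'): P(H) ← 0.72·0.0220 / (0.72·0.0220 + 0.085·0.9780) = 0.015840/0.098970 = 0.1600.
Update on result 2 ('no-alert'): P(H) ← 0.28·0.1600 / (0.28·0.1600 + 0.915·0.8400) = 0.044814/0.81337 = 0.0551.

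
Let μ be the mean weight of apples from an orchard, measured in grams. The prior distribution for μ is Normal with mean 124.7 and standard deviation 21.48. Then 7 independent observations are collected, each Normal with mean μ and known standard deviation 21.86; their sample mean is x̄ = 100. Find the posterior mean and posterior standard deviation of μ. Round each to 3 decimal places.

Posterior mean ≈ 103.184; posterior SD ≈ 7.711

With known σ, the Normal prior is conjugate. Weight on the data is w = (n/σ²)/(n/σ² + 1/τ₀²) = 0.0146487/(0.0146487+0.00216736) = 0.87111.
Posterior mean = w·x̄ + (1−w)·μ₀ = 0.87111·100 + 0.12889·124.7 = 103.184. Posterior variance = 1/(0.0146487+0.00216736) = 59.4671, so SD = 7.711.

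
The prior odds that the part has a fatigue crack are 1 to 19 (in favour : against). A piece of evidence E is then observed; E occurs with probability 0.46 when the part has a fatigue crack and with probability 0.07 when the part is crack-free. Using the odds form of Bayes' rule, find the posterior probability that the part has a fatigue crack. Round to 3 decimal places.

Prior odds = 1/19 = 0.052632.
Likelihood ratio for E = 0.46/0.07 = 6.5714.
Posterior odds = prior odds × LR = 0.34586.
Posterior probability = odds/(1+odds) = 0.34586/1.3459 = 0.257.

Posterior probability ≈ 0.257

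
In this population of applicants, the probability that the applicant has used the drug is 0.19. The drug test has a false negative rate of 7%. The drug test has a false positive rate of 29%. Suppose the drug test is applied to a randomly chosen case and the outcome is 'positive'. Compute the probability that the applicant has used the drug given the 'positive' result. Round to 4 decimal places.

Let H be the event that the applicant has used the drug. P(H) = 0.19, so P(¬H) = 0.81. With E the 'positive' result, P(E|H) = 0.93 and P(E|¬H) = 0.29.
P(E) = 0.93·0.19 + 0.29·0.81 = 0.17670 + 0.23490 = 0.41160.
By Bayes' theorem, P(H|E) = 0.17670 / 0.41160 = 0.4293.

P(H | E) ≈ 0.4293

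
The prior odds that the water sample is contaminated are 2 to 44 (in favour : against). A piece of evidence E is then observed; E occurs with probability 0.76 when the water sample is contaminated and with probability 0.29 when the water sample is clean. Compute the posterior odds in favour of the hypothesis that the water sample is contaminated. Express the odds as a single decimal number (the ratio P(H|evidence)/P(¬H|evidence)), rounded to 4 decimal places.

Posterior odds ≈ 0.1191

Prior odds = 2/44 = 0.045455. In log-odds, ln(0.045455) = -3.0910.
Add log likelihood ratio: ln(2.6207) = 0.96344.
Posterior log-odds = -2.1276, so posterior odds = exp(-2.1276) = 0.11912.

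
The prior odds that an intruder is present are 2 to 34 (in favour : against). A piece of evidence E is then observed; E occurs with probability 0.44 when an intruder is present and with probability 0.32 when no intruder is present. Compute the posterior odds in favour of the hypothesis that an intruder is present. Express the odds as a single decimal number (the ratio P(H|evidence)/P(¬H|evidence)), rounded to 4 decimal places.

Posterior odds ≈ 0.0809

Prior odds = 2/34 = 0.058824. In log-odds, ln(0.058824) = -2.8332.
Add log likelihood ratio: ln(1.3750) = 0.31845.
Posterior log-odds = -2.5148, so posterior odds = exp(-2.5148) = 0.080882.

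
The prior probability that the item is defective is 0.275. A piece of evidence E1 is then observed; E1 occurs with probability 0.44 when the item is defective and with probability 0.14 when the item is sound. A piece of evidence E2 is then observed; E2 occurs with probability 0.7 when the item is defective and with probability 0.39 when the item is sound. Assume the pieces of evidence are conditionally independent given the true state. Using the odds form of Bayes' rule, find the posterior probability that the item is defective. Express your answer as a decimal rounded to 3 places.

Prior odds = 0.275/(1−0.275) = 0.37931.
Likelihood ratio for E1 = 0.44/0.14 = 3.1429.
Likelihood ratio for E2 = 0.7/0.39 = 1.7949.
Posterior odds = prior odds × LR₁ × LR₂ = 2.1397.
Posterior probability = odds/(1+odds) = 2.1397/3.1397 = 0.681.

Posterior probability ≈ 0.681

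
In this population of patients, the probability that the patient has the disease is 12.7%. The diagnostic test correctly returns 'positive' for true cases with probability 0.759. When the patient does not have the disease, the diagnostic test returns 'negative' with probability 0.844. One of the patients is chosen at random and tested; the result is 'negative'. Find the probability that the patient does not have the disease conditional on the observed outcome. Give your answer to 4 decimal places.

Let H be the event that the patient has the disease. P(H) = 0.127, so P(¬H) = 0.873. With E the 'negative' result, P(E|H) = 0.241 and P(E|¬H) = 0.844.
P(E) = 0.241·0.127 + 0.844·0.873 = 0.030607 + 0.73681 = 0.76742.
By Bayes' theorem, P(H|E) = 0.030607 / 0.76742 = 0.0399. Hence P(¬H|E) = 1 − 0.0399 = 0.9601.

P(¬H | E) ≈ 0.9601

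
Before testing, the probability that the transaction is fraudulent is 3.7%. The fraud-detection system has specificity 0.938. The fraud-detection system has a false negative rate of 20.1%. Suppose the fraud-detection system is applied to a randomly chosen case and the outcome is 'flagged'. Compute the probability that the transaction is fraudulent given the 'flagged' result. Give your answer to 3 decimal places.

P(H | E) ≈ 0.331

Let H be the event that the transaction is fraudulent. P(H) = 0.037, so P(¬H) = 0.963. With E the 'flagged' result, P(E|H) = 0.799 and P(E|¬H) = 0.062.
P(E) = 0.799·0.037 + 0.062·0.963 = 0.029563 + 0.059706 = 0.089269.
By Bayes' theorem, P(H|E) = 0.029563 / 0.089269 = 0.331.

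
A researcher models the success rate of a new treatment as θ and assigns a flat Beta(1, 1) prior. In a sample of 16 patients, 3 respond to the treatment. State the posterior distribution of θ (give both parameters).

The binomial likelihood is conjugate to the Beta prior: with 3 successes and 13 failures, the posterior is Beta(1+3, 1+13) = Beta(4, 14).

Posterior: Beta(4, 14)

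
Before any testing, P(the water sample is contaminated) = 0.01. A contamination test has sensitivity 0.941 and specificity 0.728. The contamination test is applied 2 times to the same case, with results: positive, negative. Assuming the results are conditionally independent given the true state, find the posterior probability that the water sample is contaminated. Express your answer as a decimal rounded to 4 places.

Posterior P(H) ≈ 0.0028

With H the event that the water sample is contaminated, the joint likelihood of the observed sequence is P(data|H) = 0.941·0.059 = 0.055519 and P(data|¬H) = 0.272·0.728 = 0.19802.
Bayes: P(H|data) = 0.01·0.055519 / (0.01·0.055519 + 0.99·0.19802) = 0.00055519/0.19659 = 0.0028.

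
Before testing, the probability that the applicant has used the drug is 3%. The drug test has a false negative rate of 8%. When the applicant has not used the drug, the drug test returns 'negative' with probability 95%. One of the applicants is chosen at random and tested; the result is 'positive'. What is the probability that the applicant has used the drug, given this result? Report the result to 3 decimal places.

Write H for 'the applicant has used the drug'. Prior odds H:¬H = 0.03/0.97 = 0.030928. For the 'positive' outcome, the likelihood ratio is 0.92/0.05 = 18.400.
Posterior odds = 0.030928 × 18.400 = 0.56907, so P(H|E) = 0.56907/(1+0.56907) = 0.363.

P(H | E) ≈ 0.363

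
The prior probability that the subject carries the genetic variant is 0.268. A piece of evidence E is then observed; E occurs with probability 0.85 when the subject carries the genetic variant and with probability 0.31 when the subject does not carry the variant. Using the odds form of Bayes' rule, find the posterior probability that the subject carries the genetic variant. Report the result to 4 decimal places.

Posterior probability ≈ 0.5010

Prior odds = 0.268/(1−0.268) = 0.36612. In log-odds, ln(0.36612) = -1.0048.
Add log likelihood ratio: ln(2.7419) = 1.0087.
Posterior log-odds = 0.0038705, so posterior odds = exp(0.0038705) = 1.0039. Converting, P(H|E) = 1.0039/2.0039 = 0.5010.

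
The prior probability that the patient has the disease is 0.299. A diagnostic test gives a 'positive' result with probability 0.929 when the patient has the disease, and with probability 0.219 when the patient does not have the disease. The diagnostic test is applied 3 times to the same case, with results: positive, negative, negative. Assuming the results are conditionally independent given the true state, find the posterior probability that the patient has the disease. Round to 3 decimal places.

With H the event that the patient has the disease, the joint likelihood of the observed sequence is P(data|H) = 0.929·0.071·0.071 = 0.0046831 and P(data|¬H) = 0.219·0.781·0.781 = 0.13358.
Bayes: P(H|data) = 0.299·0.0046831 / (0.299·0.0046831 + 0.701·0.13358) = 0.0014002/0.095041 = 0.0147.

Posterior P(H) ≈ 0.015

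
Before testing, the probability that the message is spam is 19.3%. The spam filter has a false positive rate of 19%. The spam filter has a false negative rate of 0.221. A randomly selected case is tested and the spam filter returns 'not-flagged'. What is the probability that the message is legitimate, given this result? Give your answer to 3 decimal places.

Write H for 'the message is spam'. Prior odds H:¬H = 0.193/0.807 = 0.23916. For the 'not-flagged' outcome, the likelihood ratio is 0.221/0.81 = 0.27284.
Posterior odds = 0.23916 × 0.27284 = 0.065252, so P(H|E) = 0.065252/(1+0.065252) = 0.061. Then P(¬H|E) = 1 − 0.061 = 0.939.

P(¬H | E) ≈ 0.939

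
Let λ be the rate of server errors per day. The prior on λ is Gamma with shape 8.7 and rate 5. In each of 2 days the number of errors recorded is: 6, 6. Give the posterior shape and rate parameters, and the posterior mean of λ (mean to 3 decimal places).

Posterior: Gamma(shape=20.7, rate=7); mean ≈ 2.957

The Poisson likelihood adds the total count to the shape and the number of exposure periods to the rate. Here ∑xᵢ = 12 and n = 2, so shape 8.7→20.7 and rate 5→7.
Posterior mean = shape/rate = 20.7/7 = 2.957.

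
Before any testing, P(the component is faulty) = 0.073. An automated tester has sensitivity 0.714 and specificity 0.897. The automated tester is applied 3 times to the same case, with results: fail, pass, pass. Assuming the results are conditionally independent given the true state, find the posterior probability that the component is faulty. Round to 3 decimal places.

Posterior P(H) ≈ 0.053

Let H be the event that the component is faulty; start with P(H) = 0.073. P('fail'|H) = 0.714, P('fail'|¬H) = 0.103.
Update on result 1 ('fail'): P(H) ← 0.714·0.0730 / (0.714·0.0730 + 0.103·0.9270) = 0.052122/0.14760 = 0.3531.
Update on result 2 ('pass'): P(H) ← 0.286·0.3531 / (0.286·0.3531 + 0.897·0.6469) = 0.10099/0.68124 = 0.1482.
Update on result 3 ('pass'): P(H) ← 0.286·0.1482 / (0.286·0.1482 + 0.897·0.8518) = 0.042399/0.80642 = 0.0526.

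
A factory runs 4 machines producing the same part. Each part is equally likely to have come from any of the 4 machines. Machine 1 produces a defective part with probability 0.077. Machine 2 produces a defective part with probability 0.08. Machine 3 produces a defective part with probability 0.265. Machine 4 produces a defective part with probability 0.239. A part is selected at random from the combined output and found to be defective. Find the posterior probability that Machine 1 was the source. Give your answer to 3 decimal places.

Posterior probability ≈ 0.116

P(defective|M1) = 0.077; P(defective|M2) = 0.08; P(defective|M3) = 0.265; P(defective|M4) = 0.239.
Prior × likelihood for each source: 0.25·0.077=0.01925, 0.25·0.08=0.02000, 0.25·0.265=0.06625, 0.25·0.239=0.05975. Summing gives P(defective) = 0.16525.
P(Machine 1 | defective) = 0.01925 / 0.16525 = 0.116.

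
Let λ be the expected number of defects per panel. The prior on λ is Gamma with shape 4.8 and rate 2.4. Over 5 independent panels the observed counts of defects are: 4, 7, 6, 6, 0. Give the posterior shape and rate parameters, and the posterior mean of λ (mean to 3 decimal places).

Posterior: Gamma(shape=27.8, rate=7.4); mean ≈ 3.757

Total count ∑xᵢ = 23 over n = 5 panels.
Gamma is conjugate to the Poisson likelihood: posterior is Gamma(shape = 4.8+23 = 27.8, rate = 2.4+5 = 7.4).
E[λ | data] = 27.8/7.4 = 3.757.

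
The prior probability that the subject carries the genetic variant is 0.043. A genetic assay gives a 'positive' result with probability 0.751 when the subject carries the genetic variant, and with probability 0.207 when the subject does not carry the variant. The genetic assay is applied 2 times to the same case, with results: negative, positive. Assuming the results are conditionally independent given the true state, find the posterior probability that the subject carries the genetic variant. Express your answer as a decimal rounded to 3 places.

Posterior P(H) ≈ 0.049

Let H be the event that the subject carries the genetic variant; start with P(H) = 0.043. P('positive'|H) = 0.751, P('positive'|¬H) = 0.207.
Update on result 1 ('negative'): P(H) ← 0.249·0.0430 / (0.249·0.0430 + 0.793·0.9570) = 0.010707/0.76961 = 0.0139.
Update on result 2 ('positive'): P(H) ← 0.751·0.0139 / (0.751·0.0139 + 0.207·0.9861) = 0.010448/0.21457 = 0.0487.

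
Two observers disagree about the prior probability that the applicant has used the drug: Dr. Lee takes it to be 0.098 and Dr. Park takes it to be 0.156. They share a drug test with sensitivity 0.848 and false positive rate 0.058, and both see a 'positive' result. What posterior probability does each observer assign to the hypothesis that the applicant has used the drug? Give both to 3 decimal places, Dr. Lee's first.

The likelihood ratio for a 'positive' result is 0.848/0.058 = 14.621.
Dr. Lee: prior odds 0.098/0.902 = 0.10865; posterior odds 1.5885; posterior probability 0.614.
Dr. Park: prior odds 0.156/0.844 = 0.18483; posterior odds 2.7024; posterior probability 0.730.

Dr. Lee: 0.614; Dr. Park: 0.730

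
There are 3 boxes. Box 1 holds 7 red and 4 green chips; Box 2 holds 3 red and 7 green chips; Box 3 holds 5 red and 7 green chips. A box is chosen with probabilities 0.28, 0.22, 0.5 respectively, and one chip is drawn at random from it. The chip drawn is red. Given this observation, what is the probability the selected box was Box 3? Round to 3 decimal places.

P(red|Box 1) = 0.6364; P(red|Box 2) = 0.3; P(red|Box 3) = 0.4167.
Prior × likelihood for each source: 0.28·0.6364=0.1782, 0.22·0.3=0.06600, 0.5·0.4167=0.2083. Summing gives P(red) = 0.45252.
P(Box 3 | red) = 0.2083 / 0.45252 = 0.460.

Posterior probability ≈ 0.460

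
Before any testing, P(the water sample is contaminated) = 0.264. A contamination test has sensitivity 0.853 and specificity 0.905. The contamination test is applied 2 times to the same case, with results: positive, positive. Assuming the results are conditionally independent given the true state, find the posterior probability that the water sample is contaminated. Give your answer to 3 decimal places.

Posterior P(H) ≈ 0.967

With H the event that the water sample is contaminated, the joint likelihood of the observed sequence is P(data|H) = 0.853·0.853 = 0.72761 and P(data|¬H) = 0.095·0.095 = 0.0090250.
Bayes: P(H|data) = 0.264·0.72761 / (0.264·0.72761 + 0.736·0.0090250) = 0.19209/0.19873 = 0.9666.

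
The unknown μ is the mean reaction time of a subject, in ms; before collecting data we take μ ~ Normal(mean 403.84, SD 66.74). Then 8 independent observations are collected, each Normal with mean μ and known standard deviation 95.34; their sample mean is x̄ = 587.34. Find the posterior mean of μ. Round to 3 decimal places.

Posterior mean ≈ 550.045

Prior precision 1/τ₀² = 1/66.74² = 0.00022451; data precision n/σ² = 8/95.34² = 0.00088012.
Posterior precision = 0.00022451 + 0.00088012 = 0.00110462.
Posterior mean = (0.00022451·403.84 + 0.00088012·587.34) / 0.00110462 = 550.045.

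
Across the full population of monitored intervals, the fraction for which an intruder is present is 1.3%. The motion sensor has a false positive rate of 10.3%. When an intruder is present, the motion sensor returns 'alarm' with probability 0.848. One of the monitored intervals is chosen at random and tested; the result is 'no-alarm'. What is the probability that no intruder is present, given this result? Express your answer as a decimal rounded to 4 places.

P(¬H | E) ≈ 0.9978

Write H for 'an intruder is present'. Prior odds H:¬H = 0.013/0.987 = 0.013171. For the 'no-alarm' outcome, the likelihood ratio is 0.152/0.897 = 0.16945.
Posterior odds = 0.013171 × 0.16945 = 0.0022319, so P(H|E) = 0.0022319/(1+0.0022319) = 0.0022. Then P(¬H|E) = 1 − 0.0022 = 0.9978.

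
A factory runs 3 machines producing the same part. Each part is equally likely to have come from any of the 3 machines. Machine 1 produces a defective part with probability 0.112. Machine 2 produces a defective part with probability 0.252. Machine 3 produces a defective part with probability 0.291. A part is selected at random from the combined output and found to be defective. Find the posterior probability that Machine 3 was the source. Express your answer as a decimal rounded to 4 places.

Posterior probability ≈ 0.4443

P(defective|M1) = 0.112; P(defective|M2) = 0.252; P(defective|M3) = 0.291.
Prior × likelihood for each source: 0.333333·0.112=0.03733, 0.333333·0.252=0.08400, 0.333333·0.291=0.09700. Summing gives P(defective) = 0.21833.
P(Machine 3 | defective) = 0.09700 / 0.21833 = 0.4443.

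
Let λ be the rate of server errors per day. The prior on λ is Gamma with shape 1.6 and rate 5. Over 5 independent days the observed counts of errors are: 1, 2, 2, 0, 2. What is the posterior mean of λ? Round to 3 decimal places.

Total count ∑xᵢ = 7 over n = 5 days.
Gamma is conjugate to the Poisson likelihood: posterior is Gamma(shape = 1.6+7 = 8.6, rate = 5+5 = 10).
Posterior mean = shape/rate = 8.6/10 = 0.860.

Posterior mean ≈ 0.860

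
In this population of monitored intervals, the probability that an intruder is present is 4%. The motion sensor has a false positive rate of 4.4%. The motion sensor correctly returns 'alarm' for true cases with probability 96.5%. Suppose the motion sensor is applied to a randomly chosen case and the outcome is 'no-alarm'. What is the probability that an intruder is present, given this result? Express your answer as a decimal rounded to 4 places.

Let H be the event that an intruder is present. P(H) = 0.04, so P(¬H) = 0.96. With E the 'no-alarm' result, P(E|H) = 0.035 and P(E|¬H) = 0.956.
P(E) = 0.035·0.04 + 0.956·0.96 = 0.0014000 + 0.91776 = 0.91916.
By Bayes' theorem, P(H|E) = 0.0014000 / 0.91916 = 0.0015.

P(H | E) ≈ 0.0015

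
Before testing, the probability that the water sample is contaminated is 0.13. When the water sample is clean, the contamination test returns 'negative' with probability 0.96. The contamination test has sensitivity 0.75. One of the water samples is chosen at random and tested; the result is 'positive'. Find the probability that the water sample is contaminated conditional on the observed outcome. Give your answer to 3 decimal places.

Let H be the event that the water sample is contaminated. P(H) = 0.13, so P(¬H) = 0.87. With E the 'positive' result, P(E|H) = 0.75 and P(E|¬H) = 0.04.
P(E) = 0.75·0.13 + 0.04·0.87 = 0.097500 + 0.034800 = 0.13230.
By Bayes' theorem, P(H|E) = 0.097500 / 0.13230 = 0.737.

P(H | E) ≈ 0.737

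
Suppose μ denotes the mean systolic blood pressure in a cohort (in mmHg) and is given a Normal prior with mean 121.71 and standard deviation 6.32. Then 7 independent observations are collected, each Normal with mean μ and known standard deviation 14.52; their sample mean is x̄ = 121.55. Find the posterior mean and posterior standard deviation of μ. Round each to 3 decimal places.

Posterior mean ≈ 121.619; posterior SD ≈ 4.144

Prior precision 1/τ₀² = 1/6.32² = 0.0250361; data precision n/σ² = 7/14.52² = 0.0332020.
Posterior precision = 0.0250361 + 0.0332020 = 0.0582381, giving posterior SD = 1/√0.0582381 = 4.144.
Posterior mean = (0.0250361·121.71 + 0.0332020·121.55) / 0.0582381 = 121.619.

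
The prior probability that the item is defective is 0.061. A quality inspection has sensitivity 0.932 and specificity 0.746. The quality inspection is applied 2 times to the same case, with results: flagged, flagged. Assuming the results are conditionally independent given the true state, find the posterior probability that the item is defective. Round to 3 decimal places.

Posterior P(H) ≈ 0.467

With H the event that the item is defective, the joint likelihood of the observed sequence is P(data|H) = 0.932·0.932 = 0.86862 and P(data|¬H) = 0.254·0.254 = 0.064516.
Bayes: P(H|data) = 0.061·0.86862 / (0.061·0.86862 + 0.939·0.064516) = 0.052986/0.11357 = 0.4666.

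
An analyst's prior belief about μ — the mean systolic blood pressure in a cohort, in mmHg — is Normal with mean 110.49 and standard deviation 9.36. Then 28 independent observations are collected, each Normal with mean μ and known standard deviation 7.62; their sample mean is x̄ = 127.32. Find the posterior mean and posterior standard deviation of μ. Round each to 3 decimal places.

Posterior mean ≈ 126.931; posterior SD ≈ 1.423

With known σ, the Normal prior is conjugate. Weight on the data is w = (n/σ²)/(n/σ² + 1/τ₀²) = 0.482223/(0.482223+0.0114143) = 0.97688.
Posterior mean = w·x̄ + (1−w)·μ₀ = 0.97688·127.32 + 0.023123·110.49 = 126.931. Posterior variance = 1/(0.482223+0.0114143) = 2.02578, so SD = 1.423.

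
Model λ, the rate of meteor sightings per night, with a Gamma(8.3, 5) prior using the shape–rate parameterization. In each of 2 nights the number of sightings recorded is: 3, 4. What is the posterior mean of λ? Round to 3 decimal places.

The Poisson likelihood adds the total count to the shape and the number of exposure periods to the rate. Here ∑xᵢ = 7 and n = 2, so shape 8.3→15.3 and rate 5→7.
Posterior mean = shape/rate = 15.3/7 = 2.186.

Posterior mean ≈ 2.186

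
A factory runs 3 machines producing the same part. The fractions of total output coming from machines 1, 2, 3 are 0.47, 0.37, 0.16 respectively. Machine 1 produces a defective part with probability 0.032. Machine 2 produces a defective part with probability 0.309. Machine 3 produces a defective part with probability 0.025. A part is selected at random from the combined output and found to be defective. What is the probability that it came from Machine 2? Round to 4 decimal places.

Tabulate prior·likelihood by source: [1] prior 0.47, lik 0.032, product 0.01504; [2] prior 0.37, lik 0.309, product 0.1143; [3] prior 0.16, lik 0.025, product 0.004000.
Normalizing constant = 0.13337; the posterior for Machine 2 is its product over the sum, 0.1143/0.13337 = 0.8572.

Posterior probability ≈ 0.8572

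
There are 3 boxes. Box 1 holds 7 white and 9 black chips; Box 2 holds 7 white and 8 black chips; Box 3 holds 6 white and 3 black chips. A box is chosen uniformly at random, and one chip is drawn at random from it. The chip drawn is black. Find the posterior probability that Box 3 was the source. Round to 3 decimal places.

Tabulate prior·likelihood by source: [1] prior 0.333333, lik 0.5625, product 0.1875; [2] prior 0.333333, lik 0.5333, product 0.1778; [3] prior 0.333333, lik 0.3333, product 0.1111.
Normalizing constant = 0.47639; the posterior for Box 3 is its product over the sum, 0.1111/0.47639 = 0.233.

Posterior probability ≈ 0.233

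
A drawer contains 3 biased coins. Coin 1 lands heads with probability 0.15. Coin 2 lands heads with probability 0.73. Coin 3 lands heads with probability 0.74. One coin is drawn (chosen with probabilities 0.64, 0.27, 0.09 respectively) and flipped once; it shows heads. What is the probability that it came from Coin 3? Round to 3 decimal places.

Tabulate prior·likelihood by source: [1] prior 0.64, lik 0.15, product 0.09600; [2] prior 0.27, lik 0.73, product 0.1971; [3] prior 0.09, lik 0.74, product 0.06660.
Normalizing constant = 0.35970; the posterior for Coin 3 is its product over the sum, 0.06660/0.35970 = 0.185.

Posterior probability ≈ 0.185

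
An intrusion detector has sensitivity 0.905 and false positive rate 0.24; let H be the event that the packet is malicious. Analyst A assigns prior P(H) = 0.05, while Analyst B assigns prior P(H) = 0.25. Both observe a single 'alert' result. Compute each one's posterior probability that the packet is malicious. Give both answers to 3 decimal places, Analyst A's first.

The likelihood ratio for an 'alert' result is 0.905/0.24 = 3.7708.
Analyst A: prior odds 0.05/0.95 = 0.052632; posterior odds 0.19846; posterior probability 0.166.
Analyst B: prior odds 0.25/0.75 = 0.33333; posterior odds 1.2569; posterior probability 0.557.

Analyst A: 0.166; Analyst B: 0.557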